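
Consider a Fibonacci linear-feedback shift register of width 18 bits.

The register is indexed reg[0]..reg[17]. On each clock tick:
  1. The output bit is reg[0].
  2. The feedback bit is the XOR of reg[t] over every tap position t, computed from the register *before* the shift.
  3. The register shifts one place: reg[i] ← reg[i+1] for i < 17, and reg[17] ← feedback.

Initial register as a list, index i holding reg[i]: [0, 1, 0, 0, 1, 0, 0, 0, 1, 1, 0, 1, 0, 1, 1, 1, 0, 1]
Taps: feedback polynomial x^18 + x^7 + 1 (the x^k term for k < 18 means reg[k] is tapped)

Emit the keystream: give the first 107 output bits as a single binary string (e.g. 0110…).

tick  register→output (feedback)
  0  010010001101011101→0 (0)
  1  100100011010111010→1 (0)
  2  001000110101110100→0 (1)
  3  010001101011101001→0 (0)
  4  100011010111010010→1 (0)
  5  000110101110100100→0 (0)
  6  001101011101001000→0 (1)
  7  011010111010010001→0 (1)
  8  110101110100100011→1 (0)
  9  101011101001000110→1 (1)
 10  010111010010001101→0 (1)
 11  101110100100011011→1 (1)
 12  011101001000110111→0 (0)
 13  111010010001101110→1 (0)
 14  110100100011011100→1 (1)
 15  101001000110111001→1 (1)
 16  010010001101110011→0 (0)
 17  100100011011100110→1 (0)
 18  001000110111001100→0 (1)
 19  010001101110011001→0 (0)
 20  100011011100110010→1 (0)
 21  000110111001100100→0 (1)
 22  001101110011001001→0 (1)
 23  011011100110010011→0 (0)
 24  110111001100100110→1 (1)
 25  101110011001001101→1 (0)
 26  011100110010011010→0 (1)
 27  111001100100110101→1 (1)
 28  110011001001101011→1 (1)
 29  100110010011010111→1 (0)
 30  001100100110101110→0 (0)
 31  011001001101011100→0 (0)
 32  110010011010111000→1 (0)
 33  100100110101110000→1 (0)
 34  001001101011100000→0 (0)
 35  010011010111000000→0 (1)
 36  100110101110000001→1 (1)
 37  001101011100000011→0 (1)
 38  011010111000000111→0 (1)
 39  110101110000001111→1 (0)
 40  101011100000011110→1 (1)
 41  010111000000111101→0 (0)
 42  101110000001111010→1 (1)
 43  011100000011110101→0 (0)
 44  111000000111101010→1 (1)
 45  110000001111010101→1 (1)
 46  100000011110101011→1 (0)
 47  000000111101010110→0 (1)
 48  000001111010101101→0 (1)
 49  000011110101011011→0 (1)
 50  000111101010110111→0 (0)
 51  001111010101101110→0 (1)
 52  011110101011011101→0 (0)
 53  111101010110111010→1 (0)
 54  111010101101110100→1 (1)
 55  110101011011101001→1 (0)
 56  101010110111010010→1 (0)
 57  010101101110100100→0 (0)
 58  101011011101001000→1 (0)
 59  010110111010010000→0 (1)
 60  101101110100100001→1 (0)
 61  011011101001000010→0 (0)
 62  110111010010000100→1 (0)
 63  101110100100001000→1 (1)
 64  011101001000010001→0 (0)
 65  111010010000100010→1 (0)
 66  110100100001000100→1 (1)
 67  101001000010001001→1 (1)
 68  010010000100010011→0 (0)
 69  100100001000100110→1 (1)
 70  001000010001001101→0 (1)
 71  010000100010011011→0 (0)
 72  100001000100110110→1 (1)
 73  000010001001101101→0 (0)
 74  000100010011011010→0 (1)
 75  001000100110110101→0 (0)
 76  010001001101101010→0 (0)
 77  100010011011010100→1 (0)
 78  000100110110101000→0 (1)
 79  001001101101010001→0 (0)
 80  010011011010100010→0 (1)
 81  100110110101000101→1 (0)
 82  001101101010001010→0 (0)
 83  011011010100010100→0 (1)
 84  110110101000101001→1 (1)
 85  101101010001010011→1 (0)
 86  011010100010100110→0 (0)
 87  110101000101001100→1 (1)
 88  101010001010011001→1 (1)
 89  010100010100110011→0 (1)
 90  101000101001100111→1 (1)
 91  010001010011001111→0 (1)
 92  100010100110011111→1 (1)
 93  000101001100111111→0 (0)
 94  001010011001111110→0 (1)
 95  010100110011111101→0 (1)
 96  101001100111111011→1 (1)
 97  010011001111110111→0 (0)
 98  100110011111101110→1 (0)
 99  001100111111011100→0 (1)
100  011001111110111001→0 (1)
101  110011111101110011→1 (0)
102  100111111011100110→1 (0)
103  001111110111001100→0 (1)
104  011111101110011001→0 (0)
105  111111011100110010→1 (0)
106  111110111001100100→1 (0)

01001000110101110100100011011100110010011010111000000111101010110111010010000100010011011010100010100110011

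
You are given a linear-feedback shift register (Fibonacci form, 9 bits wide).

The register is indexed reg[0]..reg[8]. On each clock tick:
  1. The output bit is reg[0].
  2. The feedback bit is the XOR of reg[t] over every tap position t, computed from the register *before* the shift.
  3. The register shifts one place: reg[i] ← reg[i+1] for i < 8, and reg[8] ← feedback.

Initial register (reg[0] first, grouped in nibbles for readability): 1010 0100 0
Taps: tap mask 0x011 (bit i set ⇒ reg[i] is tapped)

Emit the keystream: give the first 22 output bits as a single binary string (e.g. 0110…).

tick  register→output (feedback)
  0  101001000→1 (1)
  1  010010001→0 (1)
  2  100100011→1 (1)
  3  001000111→0 (0)
  4  010001110→0 (0)
  5  100011100→1 (0)
  6  000111000→0 (1)
  7  001110001→0 (1)
  8  011100011→0 (0)
  9  111000110→1 (1)
 10  110001101→1 (1)
 11  100011011→1 (0)
 12  000110110→0 (1)
 13  001101101→0 (0)
 14  011011010→0 (1)
 15  110110101→1 (0)
 16  101101010→1 (1)
 17  011010101→0 (1)
 18  110101011→1 (1)
 19  101010111→1 (0)
 20  010101110→0 (0)
 21  101011100→1 (0)

1010010001110001101101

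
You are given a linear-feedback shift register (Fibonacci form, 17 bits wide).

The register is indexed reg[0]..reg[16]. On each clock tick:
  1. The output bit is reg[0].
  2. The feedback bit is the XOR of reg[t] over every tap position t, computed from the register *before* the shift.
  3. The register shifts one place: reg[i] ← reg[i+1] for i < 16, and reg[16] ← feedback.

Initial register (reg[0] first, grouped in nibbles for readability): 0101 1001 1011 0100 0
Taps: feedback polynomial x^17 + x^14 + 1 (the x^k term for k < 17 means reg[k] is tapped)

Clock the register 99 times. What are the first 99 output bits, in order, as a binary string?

step | reg (before) | out | fb
   0 | 01011001101101000 | 0 | 0
   1 | 10110011011010000 | 1 | 1
   2 | 01100110110100001 | 0 | 0
   3 | 11001101101000010 | 1 | 1
   4 | 10011011010000101 | 1 | 0
   5 | 00110110100001010 | 0 | 0
   6 | 01101101000010100 | 0 | 1
   7 | 11011010000101001 | 1 | 1
   8 | 10110100001010011 | 1 | 1
   9 | 01101000010100111 | 0 | 1
  10 | 11010000101001111 | 1 | 0
  11 | 10100001010011110 | 1 | 0
  12 | 01000010100111100 | 0 | 1
  13 | 10000101001111001 | 1 | 1
  14 | 00001010011110011 | 0 | 0
  15 | 00010100111100110 | 0 | 1
  16 | 00101001111001101 | 0 | 1
  17 | 01010011110011011 | 0 | 0
  18 | 10100111100110110 | 1 | 0
  19 | 01001111001101100 | 0 | 1
  20 | 10011110011011001 | 1 | 1
  21 | 00111100110110011 | 0 | 0
  22 | 01111001101100110 | 0 | 1
  23 | 11110011011001101 | 1 | 0
  24 | 11100110110011010 | 1 | 1
  25 | 11001101100110101 | 1 | 0
  26 | 10011011001101010 | 1 | 1
  27 | 00110110011010101 | 0 | 1
  28 | 01101100110101011 | 0 | 0
  29 | 11011001101010110 | 1 | 0
  30 | 10110011010101100 | 1 | 0
  31 | 01100110101011000 | 0 | 0
  32 | 11001101010110000 | 1 | 1
  33 | 10011010101100001 | 1 | 1
  34 | 00110101011000011 | 0 | 0
  35 | 01101010110000110 | 0 | 1
  36 | 11010101100001101 | 1 | 0
  37 | 10101011000011010 | 1 | 1
  38 | 01010110000110101 | 0 | 1
  39 | 10101100001101011 | 1 | 1
  40 | 01011000011010111 | 0 | 1
  41 | 10110000110101111 | 1 | 0
  42 | 01100001101011110 | 0 | 1
  43 | 11000011010111101 | 1 | 0
  44 | 10000110101111010 | 1 | 1
  45 | 00001101011110101 | 0 | 1
  46 | 00011010111101011 | 0 | 0
  47 | 00110101111010110 | 0 | 1
  48 | 01101011110101101 | 0 | 1
  49 | 11010111101011011 | 1 | 1
  50 | 10101111010110111 | 1 | 0
  51 | 01011110101101110 | 0 | 1
  52 | 10111101011011101 | 1 | 0
  53 | 01111010110111010 | 0 | 0
  54 | 11110101101110100 | 1 | 0
  55 | 11101011011101000 | 1 | 1
  56 | 11010110111010001 | 1 | 1
  57 | 10101101110100011 | 1 | 1
  58 | 01011011101000111 | 0 | 1
  59 | 10110111010001111 | 1 | 0
  60 | 01101110100011110 | 0 | 1
  61 | 11011101000111101 | 1 | 0
  62 | 10111010001111010 | 1 | 1
  63 | 01110100011110101 | 0 | 1
  64 | 11101000111101011 | 1 | 1
  65 | 11010001111010111 | 1 | 0
  66 | 10100011110101110 | 1 | 0
  67 | 01000111101011100 | 0 | 1
  68 | 10001111010111001 | 1 | 1
  69 | 00011110101110011 | 0 | 0
  70 | 00111101011100110 | 0 | 1
  71 | 01111010111001101 | 0 | 1
  72 | 11110101110011011 | 1 | 1
  73 | 11101011100110111 | 1 | 0
  74 | 11010111001101110 | 1 | 0
  75 | 10101110011011100 | 1 | 0
  76 | 01011100110111000 | 0 | 0
  77 | 10111001101110000 | 1 | 1
  78 | 01110011011100001 | 0 | 0
  79 | 11100110111000010 | 1 | 1
  80 | 11001101110000101 | 1 | 0
  81 | 10011011100001010 | 1 | 1
  82 | 00110111000010101 | 0 | 1
  83 | 01101110000101011 | 0 | 0
  84 | 11011100001010110 | 1 | 0
  85 | 10111000010101100 | 1 | 0
  86 | 01110000101011000 | 0 | 0
  87 | 11100001010110000 | 1 | 1
  88 | 11000010101100001 | 1 | 1
  89 | 10000101011000011 | 1 | 1
  90 | 00001010110000111 | 0 | 1
  91 | 00010101100001111 | 0 | 1
  92 | 00101011000011111 | 0 | 1
  93 | 01010110000111111 | 0 | 1
  94 | 10101100001111111 | 1 | 0
  95 | 01011000011111110 | 0 | 1
  96 | 10110000111111101 | 1 | 0
  97 | 01100001111111010 | 0 | 0
  98 | 11000011111110100 | 1 | 0

010110011011010000101001111001101100110101011000011010111101011011101000111101011100110111000010101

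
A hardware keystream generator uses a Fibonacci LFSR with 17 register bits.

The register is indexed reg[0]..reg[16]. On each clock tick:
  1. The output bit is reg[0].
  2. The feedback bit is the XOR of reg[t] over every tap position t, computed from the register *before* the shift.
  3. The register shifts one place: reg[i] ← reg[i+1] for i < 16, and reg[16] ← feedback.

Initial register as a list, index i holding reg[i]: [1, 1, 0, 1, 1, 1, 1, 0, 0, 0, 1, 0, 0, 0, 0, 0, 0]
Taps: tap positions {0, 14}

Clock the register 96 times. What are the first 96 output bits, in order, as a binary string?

110111100010000001100011011111111100100010101010101100100001011110101100100110001100111110111011

step | reg (before) | out | fb
   0 | 11011110001000000 | 1 | 1
   1 | 10111100010000001 | 1 | 1
   2 | 01111000100000011 | 0 | 0
   3 | 11110001000000110 | 1 | 0
   4 | 11100010000001100 | 1 | 0
   5 | 11000100000011000 | 1 | 1
   6 | 10001000000110001 | 1 | 1
   7 | 00010000001100011 | 0 | 0
   8 | 00100000011000110 | 0 | 1
   9 | 01000000110001101 | 0 | 1
  10 | 10000001100011011 | 1 | 1
  11 | 00000011000110111 | 0 | 1
  12 | 00000110001101111 | 0 | 1
  13 | 00001100011011111 | 0 | 1
  14 | 00011000110111111 | 0 | 1
  15 | 00110001101111111 | 0 | 1
  16 | 01100011011111111 | 0 | 1
  17 | 11000110111111111 | 1 | 0
  18 | 10001101111111110 | 1 | 0
  19 | 00011011111111100 | 0 | 1
  20 | 00110111111111001 | 0 | 0
  21 | 01101111111110010 | 0 | 0
  22 | 11011111111100100 | 1 | 0
  23 | 10111111111001000 | 1 | 1
  24 | 01111111110010001 | 0 | 0
  25 | 11111111100100010 | 1 | 1
  26 | 11111111001000101 | 1 | 0
  27 | 11111110010001010 | 1 | 1
  28 | 11111100100010101 | 1 | 0
  29 | 11111001000101010 | 1 | 1
  30 | 11110010001010101 | 1 | 0
  31 | 11100100010101010 | 1 | 1
  32 | 11001000101010101 | 1 | 0
  33 | 10010001010101010 | 1 | 1
  34 | 00100010101010101 | 0 | 1
  35 | 01000101010101011 | 0 | 0
  36 | 10001010101010110 | 1 | 0
  37 | 00010101010101100 | 0 | 1
  38 | 00101010101011001 | 0 | 0
  39 | 01010101010110010 | 0 | 0
  40 | 10101010101100100 | 1 | 0
  41 | 01010101011001000 | 0 | 0
  42 | 10101010110010000 | 1 | 1
  43 | 01010101100100001 | 0 | 0
  44 | 10101011001000010 | 1 | 1
  45 | 01010110010000101 | 0 | 1
  46 | 10101100100001011 | 1 | 1
  47 | 01011001000010111 | 0 | 1
  48 | 10110010000101111 | 1 | 0
  49 | 01100100001011110 | 0 | 1
  50 | 11001000010111101 | 1 | 0
  51 | 10010000101111010 | 1 | 1
  52 | 00100001011110101 | 0 | 1
  53 | 01000010111101011 | 0 | 0
  54 | 10000101111010110 | 1 | 0
  55 | 00001011110101100 | 0 | 1
  56 | 00010111101011001 | 0 | 0
  57 | 00101111010110010 | 0 | 0
  58 | 01011110101100100 | 0 | 1
  59 | 10111101011001001 | 1 | 1
  60 | 01111010110010011 | 0 | 0
  61 | 11110101100100110 | 1 | 0
  62 | 11101011001001100 | 1 | 0
  63 | 11010110010011000 | 1 | 1
  64 | 10101100100110001 | 1 | 1
  65 | 01011001001100011 | 0 | 0
  66 | 10110010011000110 | 1 | 0
  67 | 01100100110001100 | 0 | 1
  68 | 11001001100011001 | 1 | 1
  69 | 10010011000110011 | 1 | 1
  70 | 00100110001100111 | 0 | 1
  71 | 01001100011001111 | 0 | 1
  72 | 10011000110011111 | 1 | 0
  73 | 00110001100111110 | 0 | 1
  74 | 01100011001111101 | 0 | 1
  75 | 11000110011111011 | 1 | 1
  76 | 10001100111110111 | 1 | 0
  77 | 00011001111101110 | 0 | 1
  78 | 00110011111011101 | 0 | 1
  79 | 01100111110111011 | 0 | 0
  80 | 11001111101110110 | 1 | 0
  81 | 10011111011101100 | 1 | 0
  82 | 00111110111011000 | 0 | 0
  83 | 01111101110110000 | 0 | 0
  84 | 11111011101100000 | 1 | 1
  85 | 11110111011000001 | 1 | 1
  86 | 11101110110000011 | 1 | 1
  87 | 11011101100000111 | 1 | 0
  88 | 10111011000001110 | 1 | 0
  89 | 01110110000011100 | 0 | 1
  90 | 11101100000111001 | 1 | 1
  91 | 11011000001110011 | 1 | 1
  92 | 10110000011100111 | 1 | 0
  93 | 01100000111001110 | 0 | 1
  94 | 11000001110011101 | 1 | 0
  95 | 10000011100111010 | 1 | 1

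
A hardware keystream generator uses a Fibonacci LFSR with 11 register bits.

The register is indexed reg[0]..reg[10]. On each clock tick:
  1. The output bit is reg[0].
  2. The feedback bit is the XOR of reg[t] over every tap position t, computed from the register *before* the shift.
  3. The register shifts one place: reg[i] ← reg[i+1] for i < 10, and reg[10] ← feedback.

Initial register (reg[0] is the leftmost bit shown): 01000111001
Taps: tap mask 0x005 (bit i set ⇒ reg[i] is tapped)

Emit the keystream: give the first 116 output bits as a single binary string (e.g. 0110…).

step | reg (before) | out | fb
   0 | 01000111001 | 0 | 0
   1 | 10001110010 | 1 | 1
   2 | 00011100101 | 0 | 0
   3 | 00111001010 | 0 | 1
   4 | 01110010101 | 0 | 1
   5 | 11100101011 | 1 | 0
   6 | 11001010110 | 1 | 1
   7 | 10010101101 | 1 | 1
   8 | 00101011011 | 0 | 1
   9 | 01010110111 | 0 | 0
  10 | 10101101110 | 1 | 0
  11 | 01011011100 | 0 | 0
  12 | 10110111000 | 1 | 0
  13 | 01101110000 | 0 | 1
  14 | 11011100001 | 1 | 1
  15 | 10111000011 | 1 | 0
  16 | 01110000110 | 0 | 1
  17 | 11100001101 | 1 | 0
  18 | 11000011010 | 1 | 1
  19 | 10000110101 | 1 | 1
  20 | 00001101011 | 0 | 0
  21 | 00011010110 | 0 | 0
  22 | 00110101100 | 0 | 1
  23 | 01101011001 | 0 | 1
  24 | 11010110011 | 1 | 1
  25 | 10101100111 | 1 | 0
  26 | 01011001110 | 0 | 0
  27 | 10110011100 | 1 | 0
  28 | 01100111000 | 0 | 1
  29 | 11001110001 | 1 | 1
  30 | 10011100011 | 1 | 1
  31 | 00111000111 | 0 | 1
  32 | 01110001111 | 0 | 1
  33 | 11100011111 | 1 | 0
  34 | 11000111110 | 1 | 1
  35 | 10001111101 | 1 | 1
  36 | 00011111011 | 0 | 0
  37 | 00111110110 | 0 | 1
  38 | 01111101101 | 0 | 1
  39 | 11111011011 | 1 | 0
  40 | 11110110110 | 1 | 0
  41 | 11101101100 | 1 | 0
  42 | 11011011000 | 1 | 1
  43 | 10110110001 | 1 | 0
  44 | 01101100010 | 0 | 1
  45 | 11011000101 | 1 | 1
  46 | 10110001011 | 1 | 0
  47 | 01100010110 | 0 | 1
  48 | 11000101101 | 1 | 1
  49 | 10001011011 | 1 | 1
  50 | 00010110111 | 0 | 0
  51 | 00101101110 | 0 | 1
  52 | 01011011101 | 0 | 0
  53 | 10110111010 | 1 | 0
  54 | 01101110100 | 0 | 1
  55 | 11011101001 | 1 | 1
  56 | 10111010011 | 1 | 0
  57 | 01110100110 | 0 | 1
  58 | 11101001101 | 1 | 0
  59 | 11010011010 | 1 | 1
  60 | 10100110101 | 1 | 0
  61 | 01001101010 | 0 | 0
  62 | 10011010100 | 1 | 1
  63 | 00110101001 | 0 | 1
  64 | 01101010011 | 0 | 1
  65 | 11010100111 | 1 | 1
  66 | 10101001111 | 1 | 0
  67 | 01010011110 | 0 | 0
  68 | 10100111100 | 1 | 0
  69 | 01001111000 | 0 | 0
  70 | 10011110000 | 1 | 1
  71 | 00111100001 | 0 | 1
  72 | 01111000011 | 0 | 1
  73 | 11110000111 | 1 | 0
  74 | 11100001110 | 1 | 0
  75 | 11000011100 | 1 | 1
  76 | 10000111001 | 1 | 1
  77 | 00001110011 | 0 | 0
  78 | 00011100110 | 0 | 0
  79 | 00111001100 | 0 | 1
  80 | 01110011001 | 0 | 1
  81 | 11100110011 | 1 | 0
  82 | 11001100110 | 1 | 1
  83 | 10011001101 | 1 | 1
  84 | 00110011011 | 0 | 1
  85 | 01100110111 | 0 | 1
  86 | 11001101111 | 1 | 1
  87 | 10011011111 | 1 | 1
  88 | 00110111111 | 0 | 1
  89 | 01101111111 | 0 | 1
  90 | 11011111111 | 1 | 1
  91 | 10111111111 | 1 | 0
  92 | 01111111110 | 0 | 1
  93 | 11111111101 | 1 | 0
  94 | 11111111010 | 1 | 0
  95 | 11111110100 | 1 | 0
  96 | 11111101000 | 1 | 0
  97 | 11111010000 | 1 | 0
  98 | 11110100000 | 1 | 0
  99 | 11101000000 | 1 | 0
 100 | 11010000000 | 1 | 1
 101 | 10100000001 | 1 | 0
 102 | 01000000010 | 0 | 0
 103 | 10000000100 | 1 | 1
 104 | 00000001001 | 0 | 0
 105 | 00000010010 | 0 | 0
 106 | 00000100100 | 0 | 0
 107 | 00001001000 | 0 | 0
 108 | 00010010000 | 0 | 0
 109 | 00100100000 | 0 | 1
 110 | 01001000001 | 0 | 0
 111 | 10010000010 | 1 | 1
 112 | 00100000101 | 0 | 1
 113 | 01000001011 | 0 | 0
 114 | 10000010110 | 1 | 1
 115 | 00000101101 | 0 | 0

01000111001010110111000011010110011100011111011011000101101110100110101001111000011100110011011111111101000000010010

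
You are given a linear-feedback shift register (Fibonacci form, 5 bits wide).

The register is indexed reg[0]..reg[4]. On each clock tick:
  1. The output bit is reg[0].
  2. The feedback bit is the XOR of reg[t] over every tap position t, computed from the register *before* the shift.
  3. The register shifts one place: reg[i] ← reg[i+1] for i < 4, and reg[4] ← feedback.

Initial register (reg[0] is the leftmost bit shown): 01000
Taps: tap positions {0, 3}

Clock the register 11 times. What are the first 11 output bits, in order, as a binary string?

01000010101

step | reg (before) | out | fb
   0 | 01000 | 0 | 0
   1 | 10000 | 1 | 1
   2 | 00001 | 0 | 0
   3 | 00010 | 0 | 1
   4 | 00101 | 0 | 0
   5 | 01010 | 0 | 1
   6 | 10101 | 1 | 1
   7 | 01011 | 0 | 1
   8 | 10111 | 1 | 0
   9 | 01110 | 0 | 1
  10 | 11101 | 1 | 1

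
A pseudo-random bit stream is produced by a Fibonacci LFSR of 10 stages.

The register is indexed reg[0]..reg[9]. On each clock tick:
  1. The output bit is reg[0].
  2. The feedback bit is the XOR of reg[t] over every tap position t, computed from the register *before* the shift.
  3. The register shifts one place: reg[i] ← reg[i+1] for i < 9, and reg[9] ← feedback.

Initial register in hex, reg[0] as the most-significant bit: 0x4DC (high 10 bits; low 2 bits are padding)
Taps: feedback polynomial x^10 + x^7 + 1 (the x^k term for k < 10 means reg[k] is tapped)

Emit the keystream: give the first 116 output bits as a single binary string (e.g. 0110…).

tick  register→output (feedback)
  0  0100110111→0 (1)
  1  1001101111→1 (0)
  2  0011011110→0 (1)
  3  0110111101→0 (1)
  4  1101111011→1 (1)
  5  1011110111→1 (0)
  6  0111101110→0 (1)
  7  1111011101→1 (0)
  8  1110111010→1 (1)
  9  1101110101→1 (0)
 10  1011101010→1 (1)
 11  0111010101→0 (1)
 12  1110101011→1 (1)
 13  1101010111→1 (0)
 14  1010101110→1 (0)
 15  0101011100→0 (1)
 16  1010111001→1 (1)
 17  0101110011→0 (0)
 18  1011100110→1 (0)
 19  0111001100→0 (1)
 20  1110011001→1 (1)
 21  1100110011→1 (1)
 22  1001100111→1 (0)
 23  0011001110→0 (1)
 24  0110011101→0 (1)
 25  1100111011→1 (1)
 26  1001110111→1 (0)
 27  0011101110→0 (1)
 28  0111011101→0 (1)
 29  1110111011→1 (1)
 30  1101110111→1 (0)
 31  1011101110→1 (0)
 32  0111011100→0 (1)
 33  1110111001→1 (1)
 34  1101110011→1 (1)
 35  1011100111→1 (0)
 36  0111001110→0 (1)
 37  1110011101→1 (0)
 38  1100111010→1 (1)
 39  1001110101→1 (0)
 40  0011101010→0 (0)
 41  0111010100→0 (1)
 42  1110101001→1 (1)
 43  1101010011→1 (1)
 44  1010100111→1 (0)
 45  0101001110→0 (1)
 46  1010011101→1 (0)
 47  0100111010→0 (0)
 48  1001110100→1 (0)
 49  0011101000→0 (0)
 50  0111010000→0 (0)
 51  1110100000→1 (1)
 52  1101000001→1 (1)
 53  1010000011→1 (1)
 54  0100000111→0 (1)
 55  1000001111→1 (0)
 56  0000011110→0 (1)
 57  0000111101→0 (1)
 58  0001111011→0 (0)
 59  0011110110→0 (1)
 60  0111101101→0 (1)
 61  1111011011→1 (1)
 62  1110110111→1 (0)
 63  1101101110→1 (0)
 64  1011011100→1 (0)
 65  0110111000→0 (0)
 66  1101110000→1 (1)
 67  1011100001→1 (1)
 68  0111000011→0 (0)
 69  1110000110→1 (0)
 70  1100001100→1 (0)
 71  1000011000→1 (1)
 72  0000110001→0 (0)
 73  0001100010→0 (0)
 74  0011000100→0 (1)
 75  0110001001→0 (0)
 76  1100010010→1 (1)
 77  1000100101→1 (0)
 78  0001001010→0 (0)
 79  0010010100→0 (1)
 80  0100101001→0 (0)
 81  1001010010→1 (1)
 82  0010100101→0 (1)
 83  0101001011→0 (0)
 84  1010010110→1 (0)
 85  0100101100→0 (1)
 86  1001011001→1 (1)
 87  0010110011→0 (0)
 88  0101100110→0 (1)
 89  1011001101→1 (0)
 90  0110011010→0 (0)
 91  1100110100→1 (0)
 92  1001101000→1 (1)
 93  0011010001→0 (0)
 94  0110100010→0 (0)
 95  1101000100→1 (0)
 96  1010001000→1 (1)
 97  0100010001→0 (0)
 98  1000100010→1 (1)
 99  0001000101→0 (1)
100  0010001011→0 (0)
101  0100010110→0 (1)
102  1000101101→1 (0)
103  0001011010→0 (0)
104  0010110100→0 (1)
105  0101101001→0 (0)
106  1011010010→1 (1)
107  0110100101→0 (1)
108  1101001011→1 (1)
109  1010010111→1 (0)
110  0100101110→0 (1)
111  1001011101→1 (0)
112  0010111010→0 (0)
113  0101110100→0 (1)
114  1011101001→1 (1)
115  0111010011→0 (0)

01001101111011101010111001100111011101110011101010011101000001111011011100001100010010100101100110100010001011010010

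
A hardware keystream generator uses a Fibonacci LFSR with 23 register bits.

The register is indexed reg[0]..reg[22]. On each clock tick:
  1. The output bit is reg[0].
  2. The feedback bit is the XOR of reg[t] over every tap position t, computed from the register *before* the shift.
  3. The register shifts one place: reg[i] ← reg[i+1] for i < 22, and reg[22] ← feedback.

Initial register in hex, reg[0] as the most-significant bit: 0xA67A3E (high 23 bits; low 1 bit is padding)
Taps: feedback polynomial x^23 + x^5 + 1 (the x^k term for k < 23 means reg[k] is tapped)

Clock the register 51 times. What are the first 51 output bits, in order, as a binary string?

k : reg_k → out_k, fb_k
0: 10100110011110100011111 → 1, fb=0
1: 01001100111101000111110 → 0, fb=1
2: 10011001111010001111101 → 1, fb=1
3: 00110011110100011111011 → 0, fb=0
4: 01100111101000111110110 → 0, fb=1
5: 11001111010001111101101 → 1, fb=0
6: 10011110100011111011010 → 1, fb=0
7: 00111101000111110110100 → 0, fb=1
8: 01111010001111101101001 → 0, fb=0
9: 11110100011111011010010 → 1, fb=0
10: 11101000111110110100100 → 1, fb=1
11: 11010001111101101001001 → 1, fb=1
12: 10100011111011010010011 → 1, fb=1
13: 01000111110110100100111 → 0, fb=1
14: 10001111101101001001111 → 1, fb=0
15: 00011111011010010011110 → 0, fb=1
16: 00111110110100100111101 → 0, fb=1
17: 01111101101001001111011 → 0, fb=1
18: 11111011010010011110111 → 1, fb=1
19: 11110110100100111101111 → 1, fb=0
20: 11101101001001111011110 → 1, fb=0
21: 11011010010011110111100 → 1, fb=1
22: 10110100100111101111001 → 1, fb=0
23: 01101001001111011110010 → 0, fb=0
24: 11010010011110111100100 → 1, fb=1
25: 10100100111101111001001 → 1, fb=0
26: 01001001111011110010010 → 0, fb=0
27: 10010011110111100100100 → 1, fb=1
28: 00100111101111001001001 → 0, fb=1
29: 01001111011110010010011 → 0, fb=1
30: 10011110111100100100111 → 1, fb=0
31: 00111101111001001001110 → 0, fb=1
32: 01111011110010010011101 → 0, fb=0
33: 11110111100100100111010 → 1, fb=0
34: 11101111001001001110100 → 1, fb=0
35: 11011110010010011101000 → 1, fb=0
36: 10111100100100111010000 → 1, fb=0
37: 01111001001001110100000 → 0, fb=0
38: 11110010010011101000000 → 1, fb=1
39: 11100100100111010000001 → 1, fb=0
40: 11001001001110100000010 → 1, fb=1
41: 10010010011101000000101 → 1, fb=1
42: 00100100111010000001011 → 0, fb=1
43: 01001001110100000010111 → 0, fb=0
44: 10010011101000000101110 → 1, fb=1
45: 00100111010000001011101 → 0, fb=1
46: 01001110100000010111011 → 0, fb=1
47: 10011101000000101110111 → 1, fb=0
48: 00111010000001011101110 → 0, fb=0
49: 01110100000010111011100 → 0, fb=1
50: 11101000000101110111001 → 1, fb=1

101001100111101000111110110100100111101111001001001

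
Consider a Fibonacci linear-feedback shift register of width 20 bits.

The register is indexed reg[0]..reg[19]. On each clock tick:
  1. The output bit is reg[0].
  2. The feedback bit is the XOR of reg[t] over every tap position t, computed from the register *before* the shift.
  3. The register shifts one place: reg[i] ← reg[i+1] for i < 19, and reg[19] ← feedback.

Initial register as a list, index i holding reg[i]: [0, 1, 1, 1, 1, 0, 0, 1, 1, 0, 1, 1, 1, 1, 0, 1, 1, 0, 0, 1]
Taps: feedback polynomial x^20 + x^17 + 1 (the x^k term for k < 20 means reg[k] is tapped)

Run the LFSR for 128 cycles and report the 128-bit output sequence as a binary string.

tick  register→output (feedback)
  0  01111001101111011001→0 (0)
  1  11110011011110110010→1 (1)
  2  11100110111101100101→1 (0)
  3  11001101111011001010→1 (1)
  4  10011011110110010101→1 (0)
  5  00110111101100101010→0 (0)
  6  01101111011001010100→0 (1)
  7  11011110110010101001→1 (1)
  8  10111101100101010011→1 (1)
  9  01111011001010100111→0 (1)
 10  11110110010101001111→1 (0)
 11  11101100101010011110→1 (0)
 12  11011001010100111100→1 (0)
 13  10110010101001111000→1 (1)
 14  01100101010011110001→0 (0)
 15  11001010100111100010→1 (1)
 16  10010101001111000101→1 (0)
 17  00101010011110001010→0 (0)
 18  01010100111100010100→0 (1)
 19  10101001111000101001→1 (1)
 20  01010011110001010011→0 (0)
 21  10100111100010100110→1 (0)
 22  01001111000101001100→0 (1)
 23  10011110001010011001→1 (1)
 24  00111100010100110011→0 (0)
 25  01111000101001100110→0 (1)
 26  11110001010011001101→1 (0)
 27  11100010100110011010→1 (1)
 28  11000101001100110101→1 (0)
 29  10001010011001101010→1 (1)
 30  00010100110011010101→0 (1)
 31  00101001100110101011→0 (0)
 32  01010011001101010110→0 (1)
 33  10100110011010101101→1 (0)
 34  01001100110101011010→0 (0)
 35  10011001101010110100→1 (0)
 36  00110011010101101000→0 (0)
 37  01100110101011010000→0 (0)
 38  11001101010110100000→1 (1)
 39  10011010101101000001→1 (1)
 40  00110101011010000011→0 (0)
 41  01101010110100000110→0 (1)
 42  11010101101000001101→1 (0)
 43  10101011010000011010→1 (1)
 44  01010110100000110101→0 (1)
 45  10101101000001101011→1 (1)
 46  01011010000011010111→0 (1)
 47  10110100000110101111→1 (0)
 48  01101000001101011110→0 (1)
 49  11010000011010111101→1 (0)
 50  10100000110101111010→1 (1)
 51  01000001101011110101→0 (1)
 52  10000011010111101011→1 (1)
 53  00000110101111010111→0 (1)
 54  00001101011110101111→0 (1)
 55  00011010111101011111→0 (1)
 56  00110101111010111111→0 (1)
 57  01101011110101111111→0 (1)
 58  11010111101011111111→1 (0)
 59  10101111010111111110→1 (0)
 60  01011110101111111100→0 (1)
 61  10111101011111111001→1 (1)
 62  01111010111111110011→0 (0)
 63  11110101111111100110→1 (0)
 64  11101011111111001100→1 (0)
 65  11010111111110011000→1 (1)
 66  10101111111100110001→1 (1)
 67  01011111111001100011→0 (0)
 68  10111111110011000110→1 (0)
 69  01111111100110001100→0 (1)
 70  11111111001100011001→1 (1)
 71  11111110011000110011→1 (1)
 72  11111100110001100111→1 (0)
 73  11111001100011001110→1 (0)
 74  11110011000110011100→1 (0)
 75  11100110001100111000→1 (1)
 76  11001100011001110001→1 (1)
 77  10011000110011100011→1 (1)
 78  00110001100111000111→0 (1)
 79  01100011001110001111→0 (1)
 80  11000110011100011111→1 (0)
 81  10001100111000111110→1 (0)
 82  00011001110001111100→0 (1)
 83  00110011100011111001→0 (0)
 84  01100111000111110010→0 (0)
 85  11001110001111100100→1 (0)
 86  10011100011111001000→1 (1)
 87  00111000111110010001→0 (0)
 88  01110001111100100010→0 (0)
 89  11100011111001000100→1 (0)
 90  11000111110010001000→1 (1)
 91  10001111100100010001→1 (1)
 92  00011111001000100011→0 (0)
 93  00111110010001000110→0 (1)
 94  01111100100010001101→0 (1)
 95  11111001000100011011→1 (1)
 96  11110010001000110111→1 (0)
 97  11100100010001101110→1 (0)
 98  11001000100011011100→1 (0)
 99  10010001000110111000→1 (1)
100  00100010001101110001→0 (0)
101  01000100011011100010→0 (0)
102  10001000110111000100→1 (0)
103  00010001101110001000→0 (0)
104  00100011011100010000→0 (0)
105  01000110111000100000→0 (0)
106  10001101110001000000→1 (1)
107  00011011100010000001→0 (0)
108  00110111000100000010→0 (0)
109  01101110001000000100→0 (1)
110  11011100010000001001→1 (1)
111  10111000100000010011→1 (1)
112  01110001000000100111→0 (1)
113  11100010000001001111→1 (0)
114  11000100000010011110→1 (0)
115  10001000000100111100→1 (0)
116  00010000001001111000→0 (0)
117  00100000010011110000→0 (0)
118  01000000100111100000→0 (0)
119  10000001001111000000→1 (1)
120  00000010011110000001→0 (0)
121  00000100111100000010→0 (0)
122  00001001111000000100→0 (1)
123  00010011110000001001→0 (0)
124  00100111100000010010→0 (0)
125  01001111000000100100→0 (1)
126  10011110000001001001→1 (1)
127  00111100000010010011→0 (0)

01111001101111011001010100111100010100110011010101101000001101011110101111111100110001100111000111110010001000110111000100000010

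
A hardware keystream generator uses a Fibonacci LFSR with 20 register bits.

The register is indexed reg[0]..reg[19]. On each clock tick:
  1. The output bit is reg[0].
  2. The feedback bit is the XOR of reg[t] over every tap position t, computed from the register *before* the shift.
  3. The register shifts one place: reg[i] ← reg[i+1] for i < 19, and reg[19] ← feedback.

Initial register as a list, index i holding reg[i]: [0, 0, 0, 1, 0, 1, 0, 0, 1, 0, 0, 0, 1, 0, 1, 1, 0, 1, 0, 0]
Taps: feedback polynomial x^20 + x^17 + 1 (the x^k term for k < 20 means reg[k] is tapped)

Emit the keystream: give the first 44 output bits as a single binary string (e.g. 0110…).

00010100100010110100100001000000101000001001

step | reg (before) | out | fb
   0 | 00010100100010110100 | 0 | 1
   1 | 00101001000101101001 | 0 | 0
   2 | 01010010001011010010 | 0 | 0
   3 | 10100100010110100100 | 1 | 0
   4 | 01001000101101001000 | 0 | 0
   5 | 10010001011010010000 | 1 | 1
   6 | 00100010110100100001 | 0 | 0
   7 | 01000101101001000010 | 0 | 0
   8 | 10001011010010000100 | 1 | 0
   9 | 00010110100100001000 | 0 | 0
  10 | 00101101001000010000 | 0 | 0
  11 | 01011010010000100000 | 0 | 0
  12 | 10110100100001000000 | 1 | 1
  13 | 01101001000010000001 | 0 | 0
  14 | 11010010000100000010 | 1 | 1
  15 | 10100100001000000101 | 1 | 0
  16 | 01001000010000001010 | 0 | 0
  17 | 10010000100000010100 | 1 | 0
  18 | 00100001000000101000 | 0 | 0
  19 | 01000010000001010000 | 0 | 0
  20 | 10000100000010100000 | 1 | 1
  21 | 00001000000101000001 | 0 | 0
  22 | 00010000001010000010 | 0 | 0
  23 | 00100000010100000100 | 0 | 1
  24 | 01000000101000001001 | 0 | 0
  25 | 10000001010000010010 | 1 | 1
  26 | 00000010100000100101 | 0 | 1
  27 | 00000101000001001011 | 0 | 0
  28 | 00001010000010010110 | 0 | 1
  29 | 00010100000100101101 | 0 | 1
  30 | 00101000001001011011 | 0 | 0
  31 | 01010000010010110110 | 0 | 1
  32 | 10100000100101101101 | 1 | 0
  33 | 01000001001011011010 | 0 | 0
  34 | 10000010010110110100 | 1 | 0
  35 | 00000100101101101000 | 0 | 0
  36 | 00001001011011010000 | 0 | 0
  37 | 00010010110110100000 | 0 | 0
  38 | 00100101101101000000 | 0 | 0
  39 | 01001011011010000000 | 0 | 0
  40 | 10010110110100000000 | 1 | 1
  41 | 00101101101000000001 | 0 | 0
  42 | 01011011010000000010 | 0 | 0
  43 | 10110110100000000100 | 1 | 0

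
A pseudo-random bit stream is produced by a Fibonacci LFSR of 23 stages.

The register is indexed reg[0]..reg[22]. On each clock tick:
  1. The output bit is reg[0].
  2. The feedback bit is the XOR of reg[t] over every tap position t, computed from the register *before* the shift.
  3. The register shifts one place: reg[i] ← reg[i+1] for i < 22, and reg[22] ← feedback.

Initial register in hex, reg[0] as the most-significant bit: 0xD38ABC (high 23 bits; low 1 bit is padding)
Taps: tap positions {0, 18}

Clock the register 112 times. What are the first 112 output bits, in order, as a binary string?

k : reg_k → out_k, fb_k
0: 11010011100010101011110 → 1, fb=0
1: 10100111000101010111100 → 1, fb=0
2: 01001110001010101111000 → 0, fb=1
3: 10011100010101011110001 → 1, fb=0
4: 00111000101010111100010 → 0, fb=0
5: 01110001010101111000100 → 0, fb=0
6: 11100010101011110001000 → 1, fb=1
7: 11000101010111100010001 → 1, fb=0
8: 10001010101111000100010 → 1, fb=1
9: 00010101011110001000101 → 0, fb=0
10: 00101010111100010001010 → 0, fb=0
11: 01010101111000100010100 → 0, fb=1
12: 10101011110001000101001 → 1, fb=1
13: 01010111100010001010011 → 0, fb=1
14: 10101111000100010100111 → 1, fb=1
15: 01011110001000101001111 → 0, fb=0
16: 10111100010001010011110 → 1, fb=0
17: 01111000100010100111100 → 0, fb=1
18: 11110001000101001111001 → 1, fb=0
19: 11100010001010011110010 → 1, fb=0
20: 11000100010100111100100 → 1, fb=1
21: 10001000101001111001001 → 1, fb=1
22: 00010001010011110010011 → 0, fb=1
23: 00100010100111100100111 → 0, fb=0
24: 01000101001111001001110 → 0, fb=0
25: 10001010011110010011100 → 1, fb=0
26: 00010100111100100111000 → 0, fb=1
27: 00101001111001001110001 → 0, fb=1
28: 01010011110010011100011 → 0, fb=0
29: 10100111100100111000110 → 1, fb=1
30: 01001111001001110001101 → 0, fb=0
31: 10011110010011100011010 → 1, fb=0
32: 00111100100111000110100 → 0, fb=1
33: 01111001001110001101001 → 0, fb=0
34: 11110010011100011010010 → 1, fb=0
35: 11100100111000110100100 → 1, fb=1
36: 11001001110001101001001 → 1, fb=1
37: 10010011100011010010011 → 1, fb=0
38: 00100111000110100100110 → 0, fb=0
39: 01001110001101001001100 → 0, fb=0
40: 10011100011010010011000 → 1, fb=0
41: 00111000110100100110000 → 0, fb=1
42: 01110001101001001100001 → 0, fb=0
43: 11100011010010011000010 → 1, fb=1
44: 11000110100100110000101 → 1, fb=1
45: 10001101001001100001011 → 1, fb=1
46: 00011010010011000010111 → 0, fb=1
47: 00110100100110000101111 → 0, fb=0
48: 01101001001100001011110 → 0, fb=1
49: 11010010011000010111101 → 1, fb=0
50: 10100100110000101111010 → 1, fb=0
51: 01001001100001011110100 → 0, fb=1
52: 10010011000010111101001 → 1, fb=1
53: 00100110000101111010011 → 0, fb=1
54: 01001100001011110100111 → 0, fb=0
55: 10011000010111101001110 → 1, fb=1
56: 00110000101111010011101 → 0, fb=1
57: 01100001011110100111011 → 0, fb=1
58: 11000010111101001110111 → 1, fb=0
59: 10000101111010011101110 → 1, fb=1
60: 00001011110100111011101 → 0, fb=1
61: 00010111101001110111011 → 0, fb=1
62: 00101111010011101110111 → 0, fb=1
63: 01011110100111011101111 → 0, fb=0
64: 10111101001110111011110 → 1, fb=0
65: 01111010011101110111100 → 0, fb=1
66: 11110100111011101111001 → 1, fb=0
67: 11101001110111011110010 → 1, fb=0
68: 11010011101110111100100 → 1, fb=1
69: 10100111011101111001001 → 1, fb=1
70: 01001110111011110010011 → 0, fb=1
71: 10011101110111100100111 → 1, fb=1
72: 00111011101111001001111 → 0, fb=0
73: 01110111011110010011110 → 0, fb=1
74: 11101110111100100111101 → 1, fb=0
75: 11011101111001001111010 → 1, fb=0
76: 10111011110010011110100 → 1, fb=0
77: 01110111100100111101000 → 0, fb=0
78: 11101111001001111010000 → 1, fb=0
79: 11011110010011110100000 → 1, fb=1
80: 10111100100111101000001 → 1, fb=1
81: 01111001001111010000011 → 0, fb=0
82: 11110010011110100000110 → 1, fb=1
83: 11100100111101000001101 → 1, fb=1
84: 11001001111010000011011 → 1, fb=0
85: 10010011110100000110110 → 1, fb=0
86: 00100111101000001101100 → 0, fb=0
87: 01001111010000011011000 → 0, fb=1
88: 10011110100000110110001 → 1, fb=0
89: 00111101000001101100010 → 0, fb=0
90: 01111010000011011000100 → 0, fb=0
91: 11110100000110110001000 → 1, fb=1
92: 11101000001101100010001 → 1, fb=0
93: 11010000011011000100010 → 1, fb=1
94: 10100000110110001000101 → 1, fb=1
95: 01000001101100010001011 → 0, fb=0
96: 10000011011000100010110 → 1, fb=0
97: 00000110110001000101100 → 0, fb=0
98: 00001101100010001011000 → 0, fb=1
99: 00011011000100010110001 → 0, fb=1
100: 00110110001000101100011 → 0, fb=0
101: 01101100010001011000110 → 0, fb=0
102: 11011000100010110001100 → 1, fb=1
103: 10110001000101100011001 → 1, fb=0
104: 01100010001011000110010 → 0, fb=1
105: 11000100010110001100101 → 1, fb=1
106: 10001000101100011001011 → 1, fb=1
107: 00010001011000110010111 → 0, fb=1
108: 00100010110001100101111 → 0, fb=0
109: 01000101100011001011110 → 0, fb=1
110: 10001011000110010111101 → 1, fb=0
111: 00010110001100101111010 → 0, fb=1

1101001110001010101111000100010100111100100111000110100100110000101111010011101110111100100111101000001101100010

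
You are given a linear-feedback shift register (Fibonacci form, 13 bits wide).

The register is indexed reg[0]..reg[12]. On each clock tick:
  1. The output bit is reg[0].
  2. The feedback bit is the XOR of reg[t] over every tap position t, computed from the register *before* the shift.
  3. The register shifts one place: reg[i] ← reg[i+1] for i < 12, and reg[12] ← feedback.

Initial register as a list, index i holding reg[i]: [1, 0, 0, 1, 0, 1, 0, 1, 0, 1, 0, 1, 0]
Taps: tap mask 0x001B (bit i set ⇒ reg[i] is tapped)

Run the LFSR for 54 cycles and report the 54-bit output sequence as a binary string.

100101010101001000000010001100011010011000101101110011

step | reg (before) | out | fb
   0 | 1001010101010 | 1 | 0
   1 | 0010101010100 | 0 | 1
   2 | 0101010101001 | 0 | 0
   3 | 1010101010010 | 1 | 0
   4 | 0101010100100 | 0 | 0
   5 | 1010101001000 | 1 | 0
   6 | 0101010010000 | 0 | 0
   7 | 1010100100000 | 1 | 0
   8 | 0101001000000 | 0 | 0
   9 | 1010010000000 | 1 | 1
  10 | 0100100000001 | 0 | 0
  11 | 1001000000010 | 1 | 0
  12 | 0010000000100 | 0 | 0
  13 | 0100000001000 | 0 | 1
  14 | 1000000010001 | 1 | 1
  15 | 0000000100011 | 0 | 0
  16 | 0000001000110 | 0 | 0
  17 | 0000010001100 | 0 | 0
  18 | 0000100011000 | 0 | 1
  19 | 0001000110001 | 0 | 1
  20 | 0010001100011 | 0 | 0
  21 | 0100011000110 | 0 | 1
  22 | 1000110001101 | 1 | 0
  23 | 0001100011010 | 0 | 0
  24 | 0011000110100 | 0 | 1
  25 | 0110001101001 | 0 | 1
  26 | 1100011010011 | 1 | 0
  27 | 1000110100110 | 1 | 0
  28 | 0001101001100 | 0 | 0
  29 | 0011010011000 | 0 | 1
  30 | 0110100110001 | 0 | 0
  31 | 1101001100010 | 1 | 1
  32 | 1010011000101 | 1 | 1
  33 | 0100110001011 | 0 | 0
  34 | 1001100010110 | 1 | 1
  35 | 0011000101101 | 0 | 1
  36 | 0110001011011 | 0 | 1
  37 | 1100010110111 | 1 | 0
  38 | 1000101101110 | 1 | 0
  39 | 0001011011100 | 0 | 1
  40 | 0010110111001 | 0 | 1
  41 | 0101101110011 | 0 | 1
  42 | 1011011100111 | 1 | 0
  43 | 0110111001110 | 0 | 0
  44 | 1101110011100 | 1 | 0
  45 | 1011100111000 | 1 | 1
  46 | 0111001110001 | 0 | 0
  47 | 1110011100010 | 1 | 0
  48 | 1100111000100 | 1 | 1
  49 | 1001110001001 | 1 | 1
  50 | 0011100010011 | 0 | 0
  51 | 0111000100110 | 0 | 0
  52 | 1110001001100 | 1 | 0
  53 | 1100010011000 | 1 | 0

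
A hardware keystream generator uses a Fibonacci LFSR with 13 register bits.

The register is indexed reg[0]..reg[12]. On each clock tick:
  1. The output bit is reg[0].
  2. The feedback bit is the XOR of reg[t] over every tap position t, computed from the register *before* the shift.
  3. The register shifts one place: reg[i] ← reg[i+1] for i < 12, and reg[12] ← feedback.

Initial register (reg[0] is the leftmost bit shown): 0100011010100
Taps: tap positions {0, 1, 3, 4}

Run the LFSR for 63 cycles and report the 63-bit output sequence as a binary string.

010001101010010010100100000101000110111011001001010011000010101

tick  register→output (feedback)
  0  0100011010100→0 (1)
  1  1000110101001→1 (0)
  2  0001101010010→0 (0)
  3  0011010100100→0 (1)
  4  0110101001001→0 (0)
  5  1101010010010→1 (1)
  6  1010100100101→1 (0)
  7  0101001001010→0 (0)
  8  1010010010100→1 (1)
  9  0100100101001→0 (0)
 10  1001001010010→1 (0)
 11  0010010100100→0 (0)
 12  0100101001000→0 (0)
 13  1001010010000→1 (0)
 14  0010100100000→0 (1)
 15  0101001000001→0 (0)
 16  1010010000010→1 (1)
 17  0100100000101→0 (0)
 18  1001000001010→1 (0)
 19  0010000010100→0 (0)
 20  0100000101000→0 (1)
 21  1000001010001→1 (1)
 22  0000010100011→0 (0)
 23  0000101000110→0 (1)
 24  0001010001101→0 (1)
 25  0010100011011→0 (1)
 26  0101000110111→0 (0)
 27  1010001101110→1 (1)
 28  0100011011101→0 (1)
 29  1000110111011→1 (0)
 30  0001101110110→0 (0)
 31  0011011101100→0 (1)
 32  0110111011001→0 (0)
 33  1101110110010→1 (0)
 34  1011101100100→1 (1)
 35  0111011001001→0 (0)
 36  1110110010010→1 (1)
 37  1101100100101→1 (0)
 38  1011001001010→1 (0)
 39  0110010010100→0 (1)
 40  1100100101001→1 (1)
 41  1001001010011→1 (0)
 42  0010010100110→0 (0)
 43  0100101001100→0 (0)
 44  1001010011000→1 (0)
 45  0010100110000→0 (1)
 46  0101001100001→0 (0)
 47  1010011000010→1 (1)
 48  0100110000101→0 (0)
 49  1001100001010→1 (1)
 50  0011000010101→0 (1)
 51  0110000101011→0 (1)
 52  1100001010111→1 (0)
 53  1000010101110→1 (1)
 54  0000101011101→0 (1)
 55  0001010111011→0 (1)
 56  0010101110111→0 (1)
 57  0101011101111→0 (0)
 58  1010111011110→1 (0)
 59  0101110111100→0 (1)
 60  1011101111001→1 (1)
 61  0111011110011→0 (0)
 62  1110111100110→1 (1)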